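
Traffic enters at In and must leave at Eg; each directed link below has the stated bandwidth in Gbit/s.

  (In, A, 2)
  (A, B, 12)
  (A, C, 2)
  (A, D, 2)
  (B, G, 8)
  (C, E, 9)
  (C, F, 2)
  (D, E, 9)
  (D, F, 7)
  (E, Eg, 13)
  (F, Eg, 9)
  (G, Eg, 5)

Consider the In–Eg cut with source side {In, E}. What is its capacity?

15

Edges leaving {In, E}: In→A (2), E→Eg (13).
Cut capacity = 2 + 13 = 15.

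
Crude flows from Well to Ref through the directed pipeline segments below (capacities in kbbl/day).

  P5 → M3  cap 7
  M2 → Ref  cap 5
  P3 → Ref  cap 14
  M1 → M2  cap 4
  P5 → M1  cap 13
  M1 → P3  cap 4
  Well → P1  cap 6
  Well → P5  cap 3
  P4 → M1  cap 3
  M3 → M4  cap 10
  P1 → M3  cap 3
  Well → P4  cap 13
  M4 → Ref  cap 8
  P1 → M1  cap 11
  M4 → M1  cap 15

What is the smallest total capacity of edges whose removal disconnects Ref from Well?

Augment Well→P1→M1→M2→Ref: bottleneck 4, flow now 4.
Augment Well→P1→M1→P3→Ref: bottleneck 2, flow now 6.
Augment Well→P5→M1→P3→Ref: bottleneck 2, flow now 8.
Augment Well→P5→M3→M4→Ref: bottleneck 1, flow now 9.
Augment Well→P4→M1→P1→M3→M4→Ref: bottleneck 3, flow now 12. (uses reverse residual edge)
No augmenting path remains; maximum flow = 12.
By max-flow min-cut, the minimum cut capacity equals the max flow.
In the residual graph, reachable from Well: {Well, P4}.
Min-cut edges: Well→P1 (6), Well→P5 (3), P4→M1 (3); capacity 6 + 3 + 3 = 12.

12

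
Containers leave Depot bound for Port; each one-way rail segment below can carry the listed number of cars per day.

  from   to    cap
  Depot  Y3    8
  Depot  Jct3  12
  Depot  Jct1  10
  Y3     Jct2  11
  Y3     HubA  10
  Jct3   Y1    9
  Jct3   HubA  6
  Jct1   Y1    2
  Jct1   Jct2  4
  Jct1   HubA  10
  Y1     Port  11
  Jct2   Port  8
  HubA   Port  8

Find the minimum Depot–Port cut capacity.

27

Augment Depot→Y3→Jct2→Port: bottleneck 8, flow now 8.
Augment Depot→Jct3→Y1→Port: bottleneck 9, flow now 17.
Augment Depot→Jct3→HubA→Port: bottleneck 3, flow now 20.
Augment Depot→Jct1→Y1→Port: bottleneck 2, flow now 22.
Augment Depot→Jct1→HubA→Port: bottleneck 5, flow now 27.
No augmenting path remains; maximum flow = 27.
By max-flow min-cut, the minimum cut capacity equals the max flow.
In the residual graph, reachable from Depot: {Depot, Y3, Jct3, Jct1, Jct2, HubA}.
Min-cut edges: Jct3→Y1 (9), Jct1→Y1 (2), Jct2→Port (8), HubA→Port (8); capacity 9 + 2 + 8 + 8 = 27.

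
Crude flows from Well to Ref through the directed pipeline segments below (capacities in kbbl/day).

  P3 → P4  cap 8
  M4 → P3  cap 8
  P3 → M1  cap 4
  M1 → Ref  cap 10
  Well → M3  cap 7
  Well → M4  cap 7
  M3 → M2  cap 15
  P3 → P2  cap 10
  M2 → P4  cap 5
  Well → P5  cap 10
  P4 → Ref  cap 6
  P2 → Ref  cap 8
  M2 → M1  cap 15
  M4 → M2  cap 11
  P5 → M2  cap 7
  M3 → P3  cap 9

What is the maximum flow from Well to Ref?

Augment Well→M3→P3→M1→Ref: bottleneck 4, flow now 4.
Augment Well→M3→P3→P4→Ref: bottleneck 3, flow now 7.
Augment Well→P5→M2→M1→Ref: bottleneck 6, flow now 13.
Augment Well→P5→M2→P4→Ref: bottleneck 1, flow now 14.
Augment Well→M4→P3→P4→Ref: bottleneck 2, flow now 16.
Augment Well→M4→P3→P2→Ref: bottleneck 5, flow now 21.
No augmenting path remains; maximum flow = 21.
In the residual graph, reachable from Well: {Well, P5}.
Min-cut edges: Well→M3 (7), Well→M4 (7), P5→M2 (7); capacity 7 + 7 + 7 = 21.
This cut is saturated, so no flow can exceed 21.

21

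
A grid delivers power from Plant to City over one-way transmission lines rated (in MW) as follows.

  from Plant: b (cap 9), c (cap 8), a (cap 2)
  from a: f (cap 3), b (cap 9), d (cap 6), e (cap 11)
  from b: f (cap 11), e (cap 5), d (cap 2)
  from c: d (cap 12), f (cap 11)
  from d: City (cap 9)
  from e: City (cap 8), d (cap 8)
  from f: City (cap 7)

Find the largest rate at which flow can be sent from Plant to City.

19

Augment Plant→a→d→City: bottleneck 2, flow now 2.
Augment Plant→b→d→City: bottleneck 2, flow now 4.
Augment Plant→b→e→City: bottleneck 5, flow now 9.
Augment Plant→b→f→City: bottleneck 2, flow now 11.
Augment Plant→c→d→City: bottleneck 5, flow now 16.
Augment Plant→c→f→City: bottleneck 3, flow now 19.
No augmenting path remains; maximum flow = 19.
In the residual graph, reachable from Plant: {Plant}.
Min-cut edges: Plant→a (2), Plant→b (9), Plant→c (8); capacity 2 + 9 + 8 = 19.
This cut is saturated, so no flow can exceed 19.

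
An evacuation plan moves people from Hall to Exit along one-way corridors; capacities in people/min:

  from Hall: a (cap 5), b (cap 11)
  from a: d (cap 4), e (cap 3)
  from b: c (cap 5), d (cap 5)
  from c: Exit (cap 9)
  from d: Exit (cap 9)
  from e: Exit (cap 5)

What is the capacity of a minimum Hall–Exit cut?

15

Augment Hall→a→d→Exit: bottleneck 4, flow now 4.
Augment Hall→a→e→Exit: bottleneck 1, flow now 5.
Augment Hall→b→c→Exit: bottleneck 5, flow now 10.
Augment Hall→b→d→Exit: bottleneck 5, flow now 15.
No augmenting path remains; maximum flow = 15.
By max-flow min-cut, the minimum cut capacity equals the max flow.
In the residual graph, reachable from Hall: {Hall, b}.
Min-cut edges: Hall→a (5), b→c (5), b→d (5); capacity 5 + 5 + 5 = 15.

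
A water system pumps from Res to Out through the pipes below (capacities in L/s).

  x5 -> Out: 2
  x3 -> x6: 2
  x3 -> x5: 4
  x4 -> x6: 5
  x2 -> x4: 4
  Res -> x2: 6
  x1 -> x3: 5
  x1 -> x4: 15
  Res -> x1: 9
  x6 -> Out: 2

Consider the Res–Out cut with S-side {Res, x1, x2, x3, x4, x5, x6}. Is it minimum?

Yes — it is a minimum cut (capacity 4).

Given cut capacity: 2 + 2 = 4.
Augment Res→x1→x3→x5→Out: bottleneck 2, flow now 2.
Augment Res→x1→x3→x6→Out: bottleneck 2, flow now 4.
No augmenting path remains; maximum flow = 4.
Cut capacity 4 equals the max flow, so it is a minimum cut.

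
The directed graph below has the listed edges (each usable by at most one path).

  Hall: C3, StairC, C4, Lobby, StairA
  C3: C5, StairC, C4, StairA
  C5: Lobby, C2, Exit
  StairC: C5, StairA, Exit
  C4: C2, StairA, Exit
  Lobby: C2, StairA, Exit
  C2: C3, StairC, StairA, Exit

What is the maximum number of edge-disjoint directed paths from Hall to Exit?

Assign every edge capacity 1; by Menger, the answer equals the max flow.
Path Hall→StairC→Exit (+1); total 1.
Path Hall→C4→Exit (+1); total 2.
Path Hall→Lobby→Exit (+1); total 3.
Path Hall→C3→C5→Exit (+1); total 4.
No residual Hall→Exit path; max flow = 4.
Certifying cut of size 4: {Hall→C3, Hall→C4, Hall→Lobby, Hall→StairC}.

4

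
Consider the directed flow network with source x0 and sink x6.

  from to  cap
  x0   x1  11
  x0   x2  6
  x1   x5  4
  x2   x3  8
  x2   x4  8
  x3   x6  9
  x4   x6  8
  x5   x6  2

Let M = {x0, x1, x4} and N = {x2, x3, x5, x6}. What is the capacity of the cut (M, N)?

Edges leaving {x0, x1, x4}: x0→x2 (6), x1→x5 (4), x4→x6 (8).
Cut capacity = 6 + 4 + 8 = 18.

18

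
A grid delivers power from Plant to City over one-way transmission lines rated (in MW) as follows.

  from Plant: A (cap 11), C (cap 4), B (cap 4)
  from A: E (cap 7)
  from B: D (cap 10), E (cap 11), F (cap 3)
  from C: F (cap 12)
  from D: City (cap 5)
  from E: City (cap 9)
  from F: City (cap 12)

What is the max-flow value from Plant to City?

Augment Plant→A→E→City: bottleneck 7, flow now 7.
Augment Plant→B→D→City: bottleneck 4, flow now 11.
Augment Plant→C→F→City: bottleneck 4, flow now 15.
No augmenting path remains; maximum flow = 15.
In the residual graph, reachable from Plant: {Plant, A}.
Min-cut edges: Plant→B (4), Plant→C (4), A→E (7); capacity 4 + 4 + 7 = 15.
This cut is saturated, so no flow can exceed 15.

15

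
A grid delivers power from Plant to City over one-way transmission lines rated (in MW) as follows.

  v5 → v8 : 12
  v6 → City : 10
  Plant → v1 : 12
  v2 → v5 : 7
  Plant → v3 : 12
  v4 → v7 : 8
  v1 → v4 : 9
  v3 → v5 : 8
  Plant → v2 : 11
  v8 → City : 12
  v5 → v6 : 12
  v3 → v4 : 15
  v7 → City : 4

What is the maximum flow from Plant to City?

Augment Plant→v1→v4→v7→City: bottleneck 4, flow now 4.
Augment Plant→v2→v5→v6→City: bottleneck 7, flow now 11.
Augment Plant→v3→v5→v6→City: bottleneck 3, flow now 14.
Augment Plant→v3→v5→v8→City: bottleneck 5, flow now 19.
No augmenting path remains; maximum flow = 19.
In the residual graph, reachable from Plant: {Plant, v1, v2, v3, v4, v7}.
Min-cut edges: v2→v5 (7), v3→v5 (8), v7→City (4); capacity 7 + 8 + 4 = 19.
This cut is saturated, so no flow can exceed 19.

19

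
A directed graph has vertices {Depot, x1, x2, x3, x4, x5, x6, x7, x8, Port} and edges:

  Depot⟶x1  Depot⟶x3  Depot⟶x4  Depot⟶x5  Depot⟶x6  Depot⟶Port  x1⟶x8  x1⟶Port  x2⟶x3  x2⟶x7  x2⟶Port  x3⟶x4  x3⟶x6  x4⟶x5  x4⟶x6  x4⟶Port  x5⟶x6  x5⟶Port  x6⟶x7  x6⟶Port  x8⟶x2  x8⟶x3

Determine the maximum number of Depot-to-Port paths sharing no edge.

5

Assign every edge capacity 1; by Menger, the answer equals the max flow.
Path Depot→Port (+1); total 1.
Path Depot→x1→Port (+1); total 2.
Path Depot→x4→Port (+1); total 3.
Path Depot→x5→Port (+1); total 4.
Path Depot→x6→Port (+1); total 5.
No residual Depot→Port path; max flow = 5.
Certifying cut of size 5: {Depot→Port, Depot→x1, x4→Port, x5→Port, x6→Port}.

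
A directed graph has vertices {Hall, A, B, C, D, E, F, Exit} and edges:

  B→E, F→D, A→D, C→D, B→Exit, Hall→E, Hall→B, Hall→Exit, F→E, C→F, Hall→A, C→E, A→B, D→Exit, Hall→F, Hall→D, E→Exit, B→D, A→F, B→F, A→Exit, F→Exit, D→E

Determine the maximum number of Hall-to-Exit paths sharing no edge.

Assign every edge capacity 1; by Menger, the answer equals the max flow.
Path Hall→Exit (+1); total 1.
Path Hall→A→Exit (+1); total 2.
Path Hall→B→Exit (+1); total 3.
Path Hall→D→Exit (+1); total 4.
Path Hall→E→Exit (+1); total 5.
Path Hall→F→Exit (+1); total 6.
No residual Hall→Exit path; max flow = 6.
Certifying cut of size 6: {Hall→A, Hall→B, Hall→D, Hall→E, Hall→Exit, Hall→F}.

6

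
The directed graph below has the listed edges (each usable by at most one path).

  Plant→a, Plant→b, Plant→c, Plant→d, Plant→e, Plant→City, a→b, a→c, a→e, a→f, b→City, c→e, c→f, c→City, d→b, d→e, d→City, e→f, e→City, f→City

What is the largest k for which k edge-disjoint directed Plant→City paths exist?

6

Assign every edge capacity 1; by Menger, the answer equals the max flow.
Path Plant→City (+1); total 1.
Path Plant→b→City (+1); total 2.
Path Plant→c→City (+1); total 3.
Path Plant→d→City (+1); total 4.
Path Plant→e→City (+1); total 5.
Path Plant→a→f→City (+1); total 6.
No residual Plant→City path; max flow = 6.
Certifying cut of size 6: {Plant→City, Plant→a, Plant→b, Plant→c, Plant→d, Plant→e}.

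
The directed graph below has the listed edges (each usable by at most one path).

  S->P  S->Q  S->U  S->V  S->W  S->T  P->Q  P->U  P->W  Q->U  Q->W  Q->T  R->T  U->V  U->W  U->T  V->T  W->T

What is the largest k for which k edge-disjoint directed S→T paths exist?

Assign every edge capacity 1; by Menger, the answer equals the max flow.
Path S→T (+1); total 1.
Path S→Q→T (+1); total 2.
Path S→U→T (+1); total 3.
Path S→V→T (+1); total 4.
Path S→W→T (+1); total 5.
No residual S→T path; max flow = 5.
Certifying cut of size 5: {Q→T, S→T, U→T, V→T, W→T}.

5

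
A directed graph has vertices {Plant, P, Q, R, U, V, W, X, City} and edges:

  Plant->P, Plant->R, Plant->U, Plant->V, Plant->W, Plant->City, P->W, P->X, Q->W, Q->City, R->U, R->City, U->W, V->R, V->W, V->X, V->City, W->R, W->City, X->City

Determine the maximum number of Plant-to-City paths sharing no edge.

Assign every edge capacity 1; by Menger, the answer equals the max flow.
Path Plant→City (+1); total 1.
Path Plant→R→City (+1); total 2.
Path Plant→V→City (+1); total 3.
Path Plant→W→City (+1); total 4.
Path Plant→P→X→City (+1); total 5.
No residual Plant→City path; max flow = 5.
Certifying cut of size 5: {Plant→City, Plant→P, Plant→V, R→City, W→City}.

5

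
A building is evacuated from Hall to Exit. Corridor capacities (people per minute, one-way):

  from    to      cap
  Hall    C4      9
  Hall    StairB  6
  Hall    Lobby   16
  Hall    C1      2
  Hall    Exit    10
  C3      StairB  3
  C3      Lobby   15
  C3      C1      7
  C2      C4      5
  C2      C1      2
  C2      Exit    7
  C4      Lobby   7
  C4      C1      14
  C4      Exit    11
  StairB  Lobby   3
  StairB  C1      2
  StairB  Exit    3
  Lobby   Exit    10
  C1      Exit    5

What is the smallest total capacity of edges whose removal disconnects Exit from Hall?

36

Augment Hall→Exit: bottleneck 10, flow now 10.
Augment Hall→C4→Exit: bottleneck 9, flow now 19.
Augment Hall→StairB→Exit: bottleneck 3, flow now 22.
Augment Hall→Lobby→Exit: bottleneck 10, flow now 32.
Augment Hall→C1→Exit: bottleneck 2, flow now 34.
Augment Hall→StairB→C1→Exit: bottleneck 2, flow now 36.
No augmenting path remains; maximum flow = 36.
By max-flow min-cut, the minimum cut capacity equals the max flow.
In the residual graph, reachable from Hall: {Hall, StairB, Lobby}.
Min-cut edges: Hall→C4 (9), Hall→C1 (2), Hall→Exit (10), StairB→C1 (2), StairB→Exit (3), Lobby→Exit (10); capacity 9 + 2 + 10 + 2 + 3 + 10 = 36.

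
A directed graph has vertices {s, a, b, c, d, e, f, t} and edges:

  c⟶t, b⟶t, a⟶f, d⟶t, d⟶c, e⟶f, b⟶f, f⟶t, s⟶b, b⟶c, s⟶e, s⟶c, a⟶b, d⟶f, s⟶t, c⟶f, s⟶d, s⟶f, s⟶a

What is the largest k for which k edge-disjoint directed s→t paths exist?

Assign every edge capacity 1; by Menger, the answer equals the max flow.
Path s→t (+1); total 1.
Path s→b→t (+1); total 2.
Path s→c→t (+1); total 3.
Path s→d→t (+1); total 4.
Path s→f→t (+1); total 5.
No residual s→t path; max flow = 5.
Certifying cut of size 5: {b→t, c→t, f→t, s→d, s→t}.

5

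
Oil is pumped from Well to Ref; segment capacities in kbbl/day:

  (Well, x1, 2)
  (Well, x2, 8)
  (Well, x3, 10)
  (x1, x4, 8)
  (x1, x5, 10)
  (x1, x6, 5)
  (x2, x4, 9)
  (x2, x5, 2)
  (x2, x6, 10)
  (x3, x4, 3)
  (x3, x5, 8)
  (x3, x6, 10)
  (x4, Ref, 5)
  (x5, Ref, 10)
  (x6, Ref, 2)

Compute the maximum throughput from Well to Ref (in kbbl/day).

17

Augment Well→x1→x4→Ref: bottleneck 2, flow now 2.
Augment Well→x2→x4→Ref: bottleneck 3, flow now 5.
Augment Well→x2→x5→Ref: bottleneck 2, flow now 7.
Augment Well→x2→x6→Ref: bottleneck 2, flow now 9.
Augment Well→x3→x5→Ref: bottleneck 8, flow now 17.
No augmenting path remains; maximum flow = 17.
In the residual graph, reachable from Well: {Well, x1, x2, x3, x4, x5, x6}.
Min-cut edges: x4→Ref (5), x5→Ref (10), x6→Ref (2); capacity 5 + 10 + 2 = 17.
This cut is saturated, so no flow can exceed 17.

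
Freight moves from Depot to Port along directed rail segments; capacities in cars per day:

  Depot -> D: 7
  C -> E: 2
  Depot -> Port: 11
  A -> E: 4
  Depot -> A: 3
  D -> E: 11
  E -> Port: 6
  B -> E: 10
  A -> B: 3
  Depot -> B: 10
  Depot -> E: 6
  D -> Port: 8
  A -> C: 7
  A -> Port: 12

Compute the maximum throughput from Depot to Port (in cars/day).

Augment Depot→Port: bottleneck 11, flow now 11.
Augment Depot→A→Port: bottleneck 3, flow now 14.
Augment Depot→D→Port: bottleneck 7, flow now 21.
Augment Depot→E→Port: bottleneck 6, flow now 27.
No augmenting path remains; maximum flow = 27.
In the residual graph, reachable from Depot: {Depot, B, E}.
Min-cut edges: Depot→A (3), Depot→D (7), Depot→Port (11), E→Port (6); capacity 3 + 7 + 11 + 6 = 27.
This cut is saturated, so no flow can exceed 27.

27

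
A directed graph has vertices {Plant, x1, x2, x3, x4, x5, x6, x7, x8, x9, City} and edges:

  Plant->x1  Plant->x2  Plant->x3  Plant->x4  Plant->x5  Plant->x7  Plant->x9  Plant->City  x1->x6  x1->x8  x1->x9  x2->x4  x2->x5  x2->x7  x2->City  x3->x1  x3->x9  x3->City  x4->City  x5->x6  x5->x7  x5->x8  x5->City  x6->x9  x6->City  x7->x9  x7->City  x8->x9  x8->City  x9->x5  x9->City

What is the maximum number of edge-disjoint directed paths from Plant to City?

Assign every edge capacity 1; by Menger, the answer equals the max flow.
Path Plant→City (+1); total 1.
Path Plant→x2→City (+1); total 2.
Path Plant→x3→City (+1); total 3.
Path Plant→x4→City (+1); total 4.
Path Plant→x5→City (+1); total 5.
Path Plant→x7→City (+1); total 6.
Path Plant→x9→City (+1); total 7.
Path Plant→x1→x6→City (+1); total 8.
No residual Plant→City path; max flow = 8.
Certifying cut of size 8: {Plant→City, Plant→x1, Plant→x2, Plant→x3, Plant→x4, Plant→x5, Plant→x7, Plant→x9}.

8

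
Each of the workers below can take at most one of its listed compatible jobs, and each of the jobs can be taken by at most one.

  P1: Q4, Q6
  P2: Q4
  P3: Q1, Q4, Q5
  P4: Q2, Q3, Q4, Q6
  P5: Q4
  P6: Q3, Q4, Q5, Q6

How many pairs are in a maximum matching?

5

Unit-capacity flow: source→left, listed edges, right→sink; max matching = max flow.
Augmenting path P1→Q4 (+1); matched 1.
Augmenting path P3→Q1 (+1); matched 2.
Augmenting path P4→Q2 (+1); matched 3.
Augmenting path P6→Q3 (+1); matched 4.
Augmenting path P2→Q4→P1→Q6 (+1); matched 5.
No augmenting path remains; maximum matching = 5.
König certificate: {P1, P3, P4, P6, Q4} is a vertex cover of size 5 (every listed pair touches it), so no matching can be larger.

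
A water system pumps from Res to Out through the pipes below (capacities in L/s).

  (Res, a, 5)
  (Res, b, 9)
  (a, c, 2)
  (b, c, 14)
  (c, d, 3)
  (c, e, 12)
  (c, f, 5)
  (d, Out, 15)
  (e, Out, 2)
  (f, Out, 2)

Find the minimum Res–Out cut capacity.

7

Augment Res→a→c→d→Out: bottleneck 2, flow now 2.
Augment Res→b→c→d→Out: bottleneck 1, flow now 3.
Augment Res→b→c→e→Out: bottleneck 2, flow now 5.
Augment Res→b→c→f→Out: bottleneck 2, flow now 7.
No augmenting path remains; maximum flow = 7.
By max-flow min-cut, the minimum cut capacity equals the max flow.
In the residual graph, reachable from Res: {Res, a, b, c, e, f}.
Min-cut edges: c→d (3), e→Out (2), f→Out (2); capacity 3 + 2 + 2 = 7.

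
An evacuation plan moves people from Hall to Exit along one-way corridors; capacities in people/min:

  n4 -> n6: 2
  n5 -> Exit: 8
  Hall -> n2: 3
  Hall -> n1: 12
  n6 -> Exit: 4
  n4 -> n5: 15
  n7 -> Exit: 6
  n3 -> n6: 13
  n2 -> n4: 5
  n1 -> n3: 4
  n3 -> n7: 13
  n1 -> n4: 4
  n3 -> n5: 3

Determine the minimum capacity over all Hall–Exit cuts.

11

Augment Hall→n1→n3→n5→Exit: bottleneck 3, flow now 3.
Augment Hall→n1→n3→n6→Exit: bottleneck 1, flow now 4.
Augment Hall→n1→n4→n5→Exit: bottleneck 4, flow now 8.
Augment Hall→n2→n4→n5→Exit: bottleneck 1, flow now 9.
Augment Hall→n2→n4→n6→Exit: bottleneck 2, flow now 11.
No augmenting path remains; maximum flow = 11.
By max-flow min-cut, the minimum cut capacity equals the max flow.
In the residual graph, reachable from Hall: {Hall, n1}.
Min-cut edges: Hall→n2 (3), n1→n3 (4), n1→n4 (4); capacity 3 + 4 + 4 = 11.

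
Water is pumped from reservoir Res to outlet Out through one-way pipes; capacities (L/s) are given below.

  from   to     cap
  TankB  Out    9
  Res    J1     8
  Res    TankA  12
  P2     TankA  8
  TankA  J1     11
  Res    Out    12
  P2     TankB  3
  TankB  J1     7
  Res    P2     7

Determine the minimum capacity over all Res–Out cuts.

15

Augment Res→Out: bottleneck 12, flow now 12.
Augment Res→P2→TankB→Out: bottleneck 3, flow now 15.
No augmenting path remains; maximum flow = 15.
By max-flow min-cut, the minimum cut capacity equals the max flow.
In the residual graph, reachable from Res: {Res, P2, TankA, J1}.
Min-cut edges: Res→Out (12), P2→TankB (3); capacity 12 + 3 = 15.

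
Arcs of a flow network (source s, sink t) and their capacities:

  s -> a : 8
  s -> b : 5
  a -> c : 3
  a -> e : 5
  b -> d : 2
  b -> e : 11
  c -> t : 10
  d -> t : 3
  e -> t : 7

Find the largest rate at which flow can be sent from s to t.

Augment s→a→c→t: bottleneck 3, flow now 3.
Augment s→a→e→t: bottleneck 5, flow now 8.
Augment s→b→d→t: bottleneck 2, flow now 10.
Augment s→b→e→t: bottleneck 2, flow now 12.
No augmenting path remains; maximum flow = 12.
In the residual graph, reachable from s: {s, a, b, e}.
Min-cut edges: a→c (3), b→d (2), e→t (7); capacity 3 + 2 + 7 = 12.
This cut is saturated, so no flow can exceed 12.

12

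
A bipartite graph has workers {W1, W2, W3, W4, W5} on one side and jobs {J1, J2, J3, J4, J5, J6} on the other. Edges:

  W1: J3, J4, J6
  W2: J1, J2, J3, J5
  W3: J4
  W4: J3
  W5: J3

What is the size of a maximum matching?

Unit-capacity flow: source→left, listed edges, right→sink; max matching = max flow.
Augmenting path W1→J3 (+1); matched 1.
Augmenting path W2→J1 (+1); matched 2.
Augmenting path W3→J4 (+1); matched 3.
Augmenting path W4→J3→W1→J6 (+1); matched 4.
No augmenting path remains; maximum matching = 4.
König certificate: {W1, W2, W3, J3} is a vertex cover of size 4 (every listed pair touches it), so no matching can be larger.

4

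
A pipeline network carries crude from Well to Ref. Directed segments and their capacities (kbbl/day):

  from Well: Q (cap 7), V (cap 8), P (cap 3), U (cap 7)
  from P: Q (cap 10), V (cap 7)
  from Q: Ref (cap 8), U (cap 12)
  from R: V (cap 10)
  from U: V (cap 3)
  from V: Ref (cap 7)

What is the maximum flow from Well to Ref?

Augment Well→Q→Ref: bottleneck 7, flow now 7.
Augment Well→V→Ref: bottleneck 7, flow now 14.
Augment Well→P→Q→Ref: bottleneck 1, flow now 15.
No augmenting path remains; maximum flow = 15.
In the residual graph, reachable from Well: {Well, P, Q, U, V}.
Min-cut edges: Q→Ref (8), V→Ref (7); capacity 8 + 7 = 15.
This cut is saturated, so no flow can exceed 15.

15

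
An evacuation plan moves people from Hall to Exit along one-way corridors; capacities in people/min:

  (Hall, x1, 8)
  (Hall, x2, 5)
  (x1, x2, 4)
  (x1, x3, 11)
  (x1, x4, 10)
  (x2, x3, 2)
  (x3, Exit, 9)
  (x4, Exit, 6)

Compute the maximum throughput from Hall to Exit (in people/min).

Augment Hall→x1→x3→Exit: bottleneck 8, flow now 8.
Augment Hall→x2→x3→Exit: bottleneck 1, flow now 9.
Augment Hall→x2→x3→x1→x4→Exit: bottleneck 1, flow now 10. (uses reverse residual edge)
No augmenting path remains; maximum flow = 10.
In the residual graph, reachable from Hall: {Hall, x2}.
Min-cut edges: Hall→x1 (8), x2→x3 (2); capacity 8 + 2 = 10.
This cut is saturated, so no flow can exceed 10.

10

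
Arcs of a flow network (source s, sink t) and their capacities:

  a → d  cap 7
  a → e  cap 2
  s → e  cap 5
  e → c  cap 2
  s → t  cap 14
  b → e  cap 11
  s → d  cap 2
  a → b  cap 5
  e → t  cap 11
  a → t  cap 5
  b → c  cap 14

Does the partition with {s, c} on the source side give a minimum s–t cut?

Given cut capacity: 2 + 5 + 14 = 21.
Augment s→t: bottleneck 14, flow now 14.
Augment s→e→t: bottleneck 5, flow now 19.
No augmenting path remains; maximum flow = 19.
In the residual graph, reachable from s: {s, d}.
Min-cut edges: s→e (5), s→t (14); capacity 5 + 14 = 19.
Cut capacity 21 exceeds the max flow 19, so it is not minimum.

No — its capacity is 21, but the minimum cut has capacity 19.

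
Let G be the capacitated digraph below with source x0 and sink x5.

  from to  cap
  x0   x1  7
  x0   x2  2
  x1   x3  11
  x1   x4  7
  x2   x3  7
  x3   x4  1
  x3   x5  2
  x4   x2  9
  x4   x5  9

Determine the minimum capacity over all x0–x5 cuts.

9

Augment x0→x1→x3→x5: bottleneck 2, flow now 2.
Augment x0→x1→x4→x5: bottleneck 5, flow now 7.
Augment x0→x2→x3→x4→x5: bottleneck 1, flow now 8.
Augment x0→x2→x3→x1→x4→x5: bottleneck 1, flow now 9. (uses reverse residual edge)
No augmenting path remains; maximum flow = 9.
By max-flow min-cut, the minimum cut capacity equals the max flow.
In the residual graph, reachable from x0: {x0}.
Min-cut edges: x0→x1 (7), x0→x2 (2); capacity 7 + 2 = 9.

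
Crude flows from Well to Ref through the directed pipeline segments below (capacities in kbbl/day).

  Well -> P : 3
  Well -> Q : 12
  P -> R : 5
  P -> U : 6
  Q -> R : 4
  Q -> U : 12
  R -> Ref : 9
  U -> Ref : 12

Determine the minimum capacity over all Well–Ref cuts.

15

Augment Well→P→R→Ref: bottleneck 3, flow now 3.
Augment Well→Q→R→Ref: bottleneck 4, flow now 7.
Augment Well→Q→U→Ref: bottleneck 8, flow now 15.
No augmenting path remains; maximum flow = 15.
By max-flow min-cut, the minimum cut capacity equals the max flow.
In the residual graph, reachable from Well: {Well}.
Min-cut edges: Well→P (3), Well→Q (12); capacity 3 + 12 = 15.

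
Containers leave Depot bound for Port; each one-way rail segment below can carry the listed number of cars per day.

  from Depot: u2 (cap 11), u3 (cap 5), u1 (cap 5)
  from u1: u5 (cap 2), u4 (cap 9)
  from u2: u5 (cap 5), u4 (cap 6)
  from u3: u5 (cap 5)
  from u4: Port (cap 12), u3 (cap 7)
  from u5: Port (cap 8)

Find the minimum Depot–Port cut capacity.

Augment Depot→u1→u4→Port: bottleneck 5, flow now 5.
Augment Depot→u2→u4→Port: bottleneck 6, flow now 11.
Augment Depot→u2→u5→Port: bottleneck 5, flow now 16.
Augment Depot→u3→u5→Port: bottleneck 3, flow now 19.
No augmenting path remains; maximum flow = 19.
By max-flow min-cut, the minimum cut capacity equals the max flow.
In the residual graph, reachable from Depot: {Depot, u2, u3, u5}.
Min-cut edges: Depot→u1 (5), u2→u4 (6), u5→Port (8); capacity 5 + 6 + 8 = 19.

19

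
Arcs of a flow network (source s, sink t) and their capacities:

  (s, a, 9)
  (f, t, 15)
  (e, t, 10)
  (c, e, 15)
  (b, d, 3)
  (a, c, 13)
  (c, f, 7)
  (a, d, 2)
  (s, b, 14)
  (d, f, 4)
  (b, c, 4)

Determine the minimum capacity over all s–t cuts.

Augment s→a→c→e→t: bottleneck 9, flow now 9.
Augment s→b→c→e→t: bottleneck 1, flow now 10.
Augment s→b→c→f→t: bottleneck 3, flow now 13.
Augment s→b→d→f→t: bottleneck 3, flow now 16.
No augmenting path remains; maximum flow = 16.
By max-flow min-cut, the minimum cut capacity equals the max flow.
In the residual graph, reachable from s: {s, b}.
Min-cut edges: s→a (9), b→c (4), b→d (3); capacity 9 + 4 + 3 = 16.

16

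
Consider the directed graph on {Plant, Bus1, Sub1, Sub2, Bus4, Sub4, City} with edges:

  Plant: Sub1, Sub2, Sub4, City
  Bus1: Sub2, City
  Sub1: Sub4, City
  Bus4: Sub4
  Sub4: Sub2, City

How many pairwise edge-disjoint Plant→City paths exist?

Assign every edge capacity 1; by Menger, the answer equals the max flow.
Path Plant→City (+1); total 1.
Path Plant→Sub1→City (+1); total 2.
Path Plant→Sub4→City (+1); total 3.
No residual Plant→City path; max flow = 3.
Certifying cut of size 3: {Plant→City, Plant→Sub1, Plant→Sub4}.

3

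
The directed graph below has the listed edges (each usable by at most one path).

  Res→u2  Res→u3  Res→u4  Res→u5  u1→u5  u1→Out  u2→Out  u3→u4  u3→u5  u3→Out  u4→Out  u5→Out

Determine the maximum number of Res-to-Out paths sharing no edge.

4

Assign every edge capacity 1; by Menger, the answer equals the max flow.
Path Res→u2→Out (+1); total 1.
Path Res→u3→Out (+1); total 2.
Path Res→u4→Out (+1); total 3.
Path Res→u5→Out (+1); total 4.
No residual Res→Out path; max flow = 4.
Certifying cut of size 4: {Res→u2, Res→u3, Res→u4, Res→u5}.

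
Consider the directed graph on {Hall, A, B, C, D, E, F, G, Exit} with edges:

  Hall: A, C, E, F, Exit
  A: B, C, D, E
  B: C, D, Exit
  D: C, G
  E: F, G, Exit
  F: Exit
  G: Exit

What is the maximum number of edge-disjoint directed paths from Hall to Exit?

4

Assign every edge capacity 1; by Menger, the answer equals the max flow.
Path Hall→Exit (+1); total 1.
Path Hall→E→Exit (+1); total 2.
Path Hall→F→Exit (+1); total 3.
Path Hall→A→B→Exit (+1); total 4.
No residual Hall→Exit path; max flow = 4.
Certifying cut of size 4: {Hall→A, Hall→E, Hall→Exit, Hall→F}.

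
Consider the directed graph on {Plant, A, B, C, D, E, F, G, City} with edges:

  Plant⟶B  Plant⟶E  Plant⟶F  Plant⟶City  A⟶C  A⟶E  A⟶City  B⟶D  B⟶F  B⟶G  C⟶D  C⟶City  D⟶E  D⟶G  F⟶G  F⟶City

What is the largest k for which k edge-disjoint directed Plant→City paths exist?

2

Assign every edge capacity 1; by Menger, the answer equals the max flow.
Path Plant→City (+1); total 1.
Path Plant→F→City (+1); total 2.
No residual Plant→City path; max flow = 2.
Certifying cut of size 2: {F→City, Plant→City}.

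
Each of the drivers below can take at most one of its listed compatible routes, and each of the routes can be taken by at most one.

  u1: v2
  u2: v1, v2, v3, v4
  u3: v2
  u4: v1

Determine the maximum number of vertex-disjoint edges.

Unit-capacity flow: source→left, listed edges, right→sink; max matching = max flow.
Augmenting path u1→v2 (+1); matched 1.
Augmenting path u2→v1 (+1); matched 2.
Augmenting path u4→v1→u2→v3 (+1); matched 3.
No augmenting path remains; maximum matching = 3.
König certificate: {u2, u4, v2} is a vertex cover of size 3 (every listed pair touches it), so no matching can be larger.

3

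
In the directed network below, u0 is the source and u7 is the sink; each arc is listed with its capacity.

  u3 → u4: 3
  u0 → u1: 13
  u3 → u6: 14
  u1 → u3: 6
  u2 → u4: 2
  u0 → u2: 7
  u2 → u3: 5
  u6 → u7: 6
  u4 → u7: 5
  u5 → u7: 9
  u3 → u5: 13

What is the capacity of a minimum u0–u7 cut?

13

Augment u0→u2→u4→u7: bottleneck 2, flow now 2.
Augment u0→u1→u3→u4→u7: bottleneck 3, flow now 5.
Augment u0→u1→u3→u5→u7: bottleneck 3, flow now 8.
Augment u0→u2→u3→u5→u7: bottleneck 5, flow now 13.
No augmenting path remains; maximum flow = 13.
By max-flow min-cut, the minimum cut capacity equals the max flow.
In the residual graph, reachable from u0: {u0, u1}.
Min-cut edges: u0→u2 (7), u1→u3 (6); capacity 7 + 6 = 13.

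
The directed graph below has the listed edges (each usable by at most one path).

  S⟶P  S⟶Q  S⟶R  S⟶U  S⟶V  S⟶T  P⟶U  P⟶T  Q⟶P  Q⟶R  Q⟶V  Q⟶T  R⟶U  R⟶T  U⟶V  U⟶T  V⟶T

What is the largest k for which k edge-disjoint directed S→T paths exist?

Assign every edge capacity 1; by Menger, the answer equals the max flow.
Path S→T (+1); total 1.
Path S→P→T (+1); total 2.
Path S→Q→T (+1); total 3.
Path S→R→T (+1); total 4.
Path S→U→T (+1); total 5.
Path S→V→T (+1); total 6.
No residual S→T path; max flow = 6.
Certifying cut of size 6: {S→P, S→Q, S→R, S→T, S→U, S→V}.

6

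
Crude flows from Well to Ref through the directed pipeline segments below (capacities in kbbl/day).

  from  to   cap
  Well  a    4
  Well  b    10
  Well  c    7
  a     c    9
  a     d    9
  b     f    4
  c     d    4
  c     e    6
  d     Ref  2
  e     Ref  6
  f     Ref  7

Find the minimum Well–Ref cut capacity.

12

Augment Well→a→d→Ref: bottleneck 2, flow now 2.
Augment Well→b→f→Ref: bottleneck 4, flow now 6.
Augment Well→c→e→Ref: bottleneck 6, flow now 12.
No augmenting path remains; maximum flow = 12.
By max-flow min-cut, the minimum cut capacity equals the max flow.
In the residual graph, reachable from Well: {Well, a, b, c, d}.
Min-cut edges: b→f (4), c→e (6), d→Ref (2); capacity 4 + 6 + 2 = 12.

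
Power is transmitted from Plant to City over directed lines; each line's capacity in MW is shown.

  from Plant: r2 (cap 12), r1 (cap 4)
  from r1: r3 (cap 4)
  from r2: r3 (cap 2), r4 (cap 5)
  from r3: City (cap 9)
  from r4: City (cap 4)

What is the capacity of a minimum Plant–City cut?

Augment Plant→r1→r3→City: bottleneck 4, flow now 4.
Augment Plant→r2→r3→City: bottleneck 2, flow now 6.
Augment Plant→r2→r4→City: bottleneck 4, flow now 10.
No augmenting path remains; maximum flow = 10.
By max-flow min-cut, the minimum cut capacity equals the max flow.
In the residual graph, reachable from Plant: {Plant, r2, r4}.
Min-cut edges: Plant→r1 (4), r2→r3 (2), r4→City (4); capacity 4 + 2 + 4 = 10.

10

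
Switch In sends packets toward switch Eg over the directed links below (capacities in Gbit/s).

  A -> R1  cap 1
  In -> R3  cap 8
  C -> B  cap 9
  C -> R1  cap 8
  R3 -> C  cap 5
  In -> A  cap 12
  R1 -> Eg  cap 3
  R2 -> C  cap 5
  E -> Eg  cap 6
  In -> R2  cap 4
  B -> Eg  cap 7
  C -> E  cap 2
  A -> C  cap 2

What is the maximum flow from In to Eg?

Augment In→A→R1→Eg: bottleneck 1, flow now 1.
Augment In→R3→C→B→Eg: bottleneck 5, flow now 6.
Augment In→A→C→B→Eg: bottleneck 2, flow now 8.
Augment In→R2→C→E→Eg: bottleneck 2, flow now 10.
Augment In→R2→C→R1→Eg: bottleneck 2, flow now 12.
No augmenting path remains; maximum flow = 12.
In the residual graph, reachable from In: {In, R3, A}.
Min-cut edges: In→R2 (4), R3→C (5), A→C (2), A→R1 (1); capacity 4 + 5 + 2 + 1 = 12.
This cut is saturated, so no flow can exceed 12.

12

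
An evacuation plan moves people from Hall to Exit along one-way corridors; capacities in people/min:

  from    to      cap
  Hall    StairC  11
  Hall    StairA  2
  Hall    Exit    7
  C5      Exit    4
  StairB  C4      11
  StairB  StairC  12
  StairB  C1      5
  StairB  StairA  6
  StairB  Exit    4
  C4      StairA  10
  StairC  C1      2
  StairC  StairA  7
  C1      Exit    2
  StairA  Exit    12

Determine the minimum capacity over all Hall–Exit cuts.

Augment Hall→Exit: bottleneck 7, flow now 7.
Augment Hall→StairA→Exit: bottleneck 2, flow now 9.
Augment Hall→StairC→C1→Exit: bottleneck 2, flow now 11.
Augment Hall→StairC→StairA→Exit: bottleneck 7, flow now 18.
No augmenting path remains; maximum flow = 18.
By max-flow min-cut, the minimum cut capacity equals the max flow.
In the residual graph, reachable from Hall: {Hall, StairC}.
Min-cut edges: Hall→StairA (2), Hall→Exit (7), StairC→C1 (2), StairC→StairA (7); capacity 2 + 7 + 2 + 7 = 18.

18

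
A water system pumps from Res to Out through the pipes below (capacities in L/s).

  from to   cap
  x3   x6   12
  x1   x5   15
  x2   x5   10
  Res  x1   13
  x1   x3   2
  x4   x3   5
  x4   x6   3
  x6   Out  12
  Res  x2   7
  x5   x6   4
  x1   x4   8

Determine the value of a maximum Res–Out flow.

12

Augment Res→x1→x3→x6→Out: bottleneck 2, flow now 2.
Augment Res→x1→x4→x6→Out: bottleneck 3, flow now 5.
Augment Res→x1→x5→x6→Out: bottleneck 4, flow now 9.
Augment Res→x1→x4→x3→x6→Out: bottleneck 3, flow now 12.
No augmenting path remains; maximum flow = 12.
In the residual graph, reachable from Res: {Res, x1, x2, x3, x4, x5, x6}.
Min-cut edges: x6→Out (12); capacity 12 = 12.
This cut is saturated, so no flow can exceed 12.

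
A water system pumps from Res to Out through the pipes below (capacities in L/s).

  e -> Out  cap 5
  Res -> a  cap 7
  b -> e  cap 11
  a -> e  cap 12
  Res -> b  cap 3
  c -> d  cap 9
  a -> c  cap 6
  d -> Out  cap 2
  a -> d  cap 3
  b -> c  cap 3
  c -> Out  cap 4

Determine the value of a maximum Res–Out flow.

10

Augment Res→a→c→Out: bottleneck 4, flow now 4.
Augment Res→a→d→Out: bottleneck 2, flow now 6.
Augment Res→a→e→Out: bottleneck 1, flow now 7.
Augment Res→b→e→Out: bottleneck 3, flow now 10.
No augmenting path remains; maximum flow = 10.
In the residual graph, reachable from Res: {Res}.
Min-cut edges: Res→a (7), Res→b (3); capacity 7 + 3 = 10.
This cut is saturated, so no flow can exceed 10.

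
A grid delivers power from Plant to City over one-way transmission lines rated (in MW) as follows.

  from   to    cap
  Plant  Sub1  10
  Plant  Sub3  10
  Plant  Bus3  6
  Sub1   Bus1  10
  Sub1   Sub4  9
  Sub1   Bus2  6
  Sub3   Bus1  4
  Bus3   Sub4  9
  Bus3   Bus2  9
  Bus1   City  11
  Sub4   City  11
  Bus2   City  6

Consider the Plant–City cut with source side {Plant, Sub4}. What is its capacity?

Edges leaving {Plant, Sub4}: Plant→Sub1 (10), Plant→Sub3 (10), Plant→Bus3 (6), Sub4→City (11).
Cut capacity = 10 + 10 + 6 + 11 = 37.

37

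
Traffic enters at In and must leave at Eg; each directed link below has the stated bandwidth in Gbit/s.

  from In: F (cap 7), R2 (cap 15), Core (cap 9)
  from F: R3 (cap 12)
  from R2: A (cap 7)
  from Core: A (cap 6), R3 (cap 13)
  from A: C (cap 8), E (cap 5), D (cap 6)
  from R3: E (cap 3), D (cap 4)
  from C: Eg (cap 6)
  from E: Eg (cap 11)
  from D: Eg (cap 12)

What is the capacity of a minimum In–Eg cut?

Augment In→F→R3→E→Eg: bottleneck 3, flow now 3.
Augment In→F→R3→D→Eg: bottleneck 4, flow now 7.
Augment In→R2→A→C→Eg: bottleneck 6, flow now 13.
Augment In→R2→A→E→Eg: bottleneck 1, flow now 14.
Augment In→Core→A→E→Eg: bottleneck 4, flow now 18.
Augment In→Core→A→D→Eg: bottleneck 2, flow now 20.
No augmenting path remains; maximum flow = 20.
By max-flow min-cut, the minimum cut capacity equals the max flow.
In the residual graph, reachable from In: {In, F, R2, Core, R3}.
Min-cut edges: R2→A (7), Core→A (6), R3→E (3), R3→D (4); capacity 7 + 6 + 3 + 4 = 20.

20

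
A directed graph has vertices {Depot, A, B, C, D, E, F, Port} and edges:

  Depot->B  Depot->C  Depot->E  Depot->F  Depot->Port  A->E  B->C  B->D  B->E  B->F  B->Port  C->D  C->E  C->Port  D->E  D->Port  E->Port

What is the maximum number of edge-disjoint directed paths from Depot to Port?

Assign every edge capacity 1; by Menger, the answer equals the max flow.
Path Depot→Port (+1); total 1.
Path Depot→B→Port (+1); total 2.
Path Depot→C→Port (+1); total 3.
Path Depot→E→Port (+1); total 4.
No residual Depot→Port path; max flow = 4.
Certifying cut of size 4: {Depot→B, Depot→C, Depot→E, Depot→Port}.

4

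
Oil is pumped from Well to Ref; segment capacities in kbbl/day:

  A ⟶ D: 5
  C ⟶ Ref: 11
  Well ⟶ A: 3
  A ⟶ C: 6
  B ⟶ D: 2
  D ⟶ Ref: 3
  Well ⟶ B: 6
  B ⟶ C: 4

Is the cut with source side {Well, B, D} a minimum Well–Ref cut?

Given cut capacity: 3 + 4 + 3 = 10.
Augment Well→A→C→Ref: bottleneck 3, flow now 3.
Augment Well→B→C→Ref: bottleneck 4, flow now 7.
Augment Well→B→D→Ref: bottleneck 2, flow now 9.
No augmenting path remains; maximum flow = 9.
In the residual graph, reachable from Well: {Well}.
Min-cut edges: Well→A (3), Well→B (6); capacity 3 + 6 = 9.
Cut capacity 10 exceeds the max flow 9, so it is not minimum.

No — its capacity is 10, but the minimum cut has capacity 9.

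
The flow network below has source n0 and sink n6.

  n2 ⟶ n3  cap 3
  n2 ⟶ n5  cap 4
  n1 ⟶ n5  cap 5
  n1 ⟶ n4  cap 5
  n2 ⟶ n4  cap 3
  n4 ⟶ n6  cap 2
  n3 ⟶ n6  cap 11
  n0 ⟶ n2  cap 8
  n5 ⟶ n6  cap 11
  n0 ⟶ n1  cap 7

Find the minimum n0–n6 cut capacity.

Augment n0→n1→n4→n6: bottleneck 2, flow now 2.
Augment n0→n1→n5→n6: bottleneck 5, flow now 7.
Augment n0→n2→n3→n6: bottleneck 3, flow now 10.
Augment n0→n2→n5→n6: bottleneck 4, flow now 14.
No augmenting path remains; maximum flow = 14.
By max-flow min-cut, the minimum cut capacity equals the max flow.
In the residual graph, reachable from n0: {n0, n1, n2, n4}.
Min-cut edges: n1→n5 (5), n2→n3 (3), n2→n5 (4), n4→n6 (2); capacity 5 + 3 + 4 + 2 = 14.

14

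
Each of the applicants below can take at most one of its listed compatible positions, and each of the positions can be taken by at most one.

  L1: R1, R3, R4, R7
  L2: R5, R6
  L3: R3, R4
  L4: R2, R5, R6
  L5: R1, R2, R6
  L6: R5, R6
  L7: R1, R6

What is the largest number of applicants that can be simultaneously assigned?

Unit-capacity flow: source→left, listed edges, right→sink; max matching = max flow.
Augmenting path L1→R1 (+1); matched 1.
Augmenting path L2→R5 (+1); matched 2.
Augmenting path L3→R3 (+1); matched 3.
Augmenting path L4→R2 (+1); matched 4.
Augmenting path L5→R6 (+1); matched 5.
Augmenting path L7→R1→L1→R4 (+1); matched 6.
No augmenting path remains; maximum matching = 6.
König certificate: {L1, L3, R1, R2, R5, R6} is a vertex cover of size 6 (every listed pair touches it), so no matching can be larger.

6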